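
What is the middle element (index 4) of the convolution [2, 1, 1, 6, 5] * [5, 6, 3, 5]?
Use y[k] = Σ_i a[i]·b[k-i] at k=4. y[4] = 1×5 + 1×3 + 6×6 + 5×5 = 69

69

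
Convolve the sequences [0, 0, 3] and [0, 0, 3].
y[0] = 0×0 = 0; y[1] = 0×0 + 0×0 = 0; y[2] = 0×3 + 0×0 + 3×0 = 0; y[3] = 0×3 + 3×0 = 0; y[4] = 3×3 = 9

[0, 0, 0, 0, 9]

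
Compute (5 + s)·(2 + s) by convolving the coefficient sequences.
Ascending coefficients: a = [5, 1], b = [2, 1]. c[0] = 5×2 = 10; c[1] = 5×1 + 1×2 = 7; c[2] = 1×1 = 1. Result coefficients: [10, 7, 1] → 10 + 7s + s^2

10 + 7s + s^2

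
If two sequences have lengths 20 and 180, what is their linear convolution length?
Linear/full convolution length: m + n - 1 = 20 + 180 - 1 = 199

199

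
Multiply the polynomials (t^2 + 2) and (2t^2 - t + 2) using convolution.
Ascending coefficients: a = [2, 0, 1], b = [2, -1, 2]. c[0] = 2×2 = 4; c[1] = 2×-1 + 0×2 = -2; c[2] = 2×2 + 0×-1 + 1×2 = 6; c[3] = 0×2 + 1×-1 = -1; c[4] = 1×2 = 2. Result coefficients: [4, -2, 6, -1, 2] → 2t^4 - t^3 + 6t^2 - 2t + 4

2t^4 - t^3 + 6t^2 - 2t + 4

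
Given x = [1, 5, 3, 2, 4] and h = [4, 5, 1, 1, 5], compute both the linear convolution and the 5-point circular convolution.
Linear: y_lin[0] = 1×4 = 4; y_lin[1] = 1×5 + 5×4 = 25; y_lin[2] = 1×1 + 5×5 + 3×4 = 38; y_lin[3] = 1×1 + 5×1 + 3×5 + 2×4 = 29; y_lin[4] = 1×5 + 5×1 + 3×1 + 2×5 + 4×4 = 39; y_lin[5] = 5×5 + 3×1 + 2×1 + 4×5 = 50; y_lin[6] = 3×5 + 2×1 + 4×1 = 21; y_lin[7] = 2×5 + 4×1 = 14; y_lin[8] = 4×5 = 20 → [4, 25, 38, 29, 39, 50, 21, 14, 20]. Circular (length 5): y[0] = 1×4 + 5×5 + 3×1 + 2×1 + 4×5 = 54; y[1] = 1×5 + 5×4 + 3×5 + 2×1 + 4×1 = 46; y[2] = 1×1 + 5×5 + 3×4 + 2×5 + 4×1 = 52; y[3] = 1×1 + 5×1 + 3×5 + 2×4 + 4×5 = 49; y[4] = 1×5 + 5×1 + 3×1 + 2×5 + 4×4 = 39 → [54, 46, 52, 49, 39]

Linear: [4, 25, 38, 29, 39, 50, 21, 14, 20], Circular: [54, 46, 52, 49, 39]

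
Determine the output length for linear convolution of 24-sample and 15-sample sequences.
Linear/full convolution length: m + n - 1 = 24 + 15 - 1 = 38

38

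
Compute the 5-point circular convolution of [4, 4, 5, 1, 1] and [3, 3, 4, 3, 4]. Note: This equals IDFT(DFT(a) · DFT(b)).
Either evaluate y[k] = Σ_j a[j]·b[(k-j) mod 5] directly, or use IDFT(DFT(a) · DFT(b)). y[0] = 4×3 + 4×4 + 5×3 + 1×4 + 1×3 = 50; y[1] = 4×3 + 4×3 + 5×4 + 1×3 + 1×4 = 51; y[2] = 4×4 + 4×3 + 5×3 + 1×4 + 1×3 = 50; y[3] = 4×3 + 4×4 + 5×3 + 1×3 + 1×4 = 50; y[4] = 4×4 + 4×3 + 5×4 + 1×3 + 1×3 = 54. Result: [50, 51, 50, 50, 54]

[50, 51, 50, 50, 54]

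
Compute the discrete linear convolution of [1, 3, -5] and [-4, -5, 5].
y[0] = 1×-4 = -4; y[1] = 1×-5 + 3×-4 = -17; y[2] = 1×5 + 3×-5 + -5×-4 = 10; y[3] = 3×5 + -5×-5 = 40; y[4] = -5×5 = -25

[-4, -17, 10, 40, -25]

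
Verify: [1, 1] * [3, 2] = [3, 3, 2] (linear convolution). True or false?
Recompute linear convolution of [1, 1] and [3, 2]: y[0] = 1×3 = 3; y[1] = 1×2 + 1×3 = 5; y[2] = 1×2 = 2 → [3, 5, 2]. Compare to given [3, 3, 2]: they differ at index 1: given 3, correct 5, so answer: No

No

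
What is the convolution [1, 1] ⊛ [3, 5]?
y[0] = 1×3 = 3; y[1] = 1×5 + 1×3 = 8; y[2] = 1×5 = 5

[3, 8, 5]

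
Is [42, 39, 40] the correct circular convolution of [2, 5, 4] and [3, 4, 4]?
Recompute circular convolution of [2, 5, 4] and [3, 4, 4]: y[0] = 2×3 + 5×4 + 4×4 = 42; y[1] = 2×4 + 5×3 + 4×4 = 39; y[2] = 2×4 + 5×4 + 4×3 = 40 → [42, 39, 40]. Given [42, 39, 40] matches, so answer: Yes

Yes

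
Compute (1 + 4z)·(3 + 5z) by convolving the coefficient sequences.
Ascending coefficients: a = [1, 4], b = [3, 5]. c[0] = 1×3 = 3; c[1] = 1×5 + 4×3 = 17; c[2] = 4×5 = 20. Result coefficients: [3, 17, 20] → 3 + 17z + 20z^2

3 + 17z + 20z^2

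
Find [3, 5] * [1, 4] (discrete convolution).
y[0] = 3×1 = 3; y[1] = 3×4 + 5×1 = 17; y[2] = 5×4 = 20

[3, 17, 20]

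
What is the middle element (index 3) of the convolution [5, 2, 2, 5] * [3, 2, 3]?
Use y[k] = Σ_i a[i]·b[k-i] at k=3. y[3] = 2×3 + 2×2 + 5×3 = 25

25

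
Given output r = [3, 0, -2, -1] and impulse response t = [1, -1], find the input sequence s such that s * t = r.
Deconvolve r=[3, 0, -2, -1] by t=[1, -1]. Since t[0]=1, solve forward: s[0] = r[0] / 1 = 3; s[1] = (r[1] - 3×-1) / 1 = 3; s[2] = (r[2] - 3×-1) / 1 = 1. So s = [3, 3, 1]. Check by forward convolution: r[0] = 3×1 = 3; r[1] = 3×-1 + 3×1 = 0; r[2] = 3×-1 + 1×1 = -2; r[3] = 1×-1 = -1

[3, 3, 1]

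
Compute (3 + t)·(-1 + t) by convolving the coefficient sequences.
Ascending coefficients: a = [3, 1], b = [-1, 1]. c[0] = 3×-1 = -3; c[1] = 3×1 + 1×-1 = 2; c[2] = 1×1 = 1. Result coefficients: [-3, 2, 1] → -3 + 2t + t^2

-3 + 2t + t^2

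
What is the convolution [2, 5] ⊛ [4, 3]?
y[0] = 2×4 = 8; y[1] = 2×3 + 5×4 = 26; y[2] = 5×3 = 15

[8, 26, 15]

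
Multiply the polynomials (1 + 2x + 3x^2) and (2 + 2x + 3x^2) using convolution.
Ascending coefficients: a = [1, 2, 3], b = [2, 2, 3]. c[0] = 1×2 = 2; c[1] = 1×2 + 2×2 = 6; c[2] = 1×3 + 2×2 + 3×2 = 13; c[3] = 2×3 + 3×2 = 12; c[4] = 3×3 = 9. Result coefficients: [2, 6, 13, 12, 9] → 2 + 6x + 13x^2 + 12x^3 + 9x^4

2 + 6x + 13x^2 + 12x^3 + 9x^4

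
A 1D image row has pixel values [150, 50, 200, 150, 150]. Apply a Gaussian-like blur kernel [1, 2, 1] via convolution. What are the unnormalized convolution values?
Convolve image row [150, 50, 200, 150, 150] with kernel [1, 2, 1]: y[0] = 150×1 = 150; y[1] = 150×2 + 50×1 = 350; y[2] = 150×1 + 50×2 + 200×1 = 450; y[3] = 50×1 + 200×2 + 150×1 = 600; y[4] = 200×1 + 150×2 + 150×1 = 650; y[5] = 150×1 + 150×2 = 450; y[6] = 150×1 = 150 → [150, 350, 450, 600, 650, 450, 150]. Normalization factor = sum(kernel) = 4.

[150, 350, 450, 600, 650, 450, 150]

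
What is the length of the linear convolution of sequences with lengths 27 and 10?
Linear/full convolution length: m + n - 1 = 27 + 10 - 1 = 36

36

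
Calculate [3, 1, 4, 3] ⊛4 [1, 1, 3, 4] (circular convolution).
Use y[k] = Σ_j u[j]·v[(k-j) mod 4]. y[0] = 3×1 + 1×4 + 4×3 + 3×1 = 22; y[1] = 3×1 + 1×1 + 4×4 + 3×3 = 29; y[2] = 3×3 + 1×1 + 4×1 + 3×4 = 26; y[3] = 3×4 + 1×3 + 4×1 + 3×1 = 22. Result: [22, 29, 26, 22]

[22, 29, 26, 22]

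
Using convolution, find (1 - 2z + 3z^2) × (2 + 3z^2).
Ascending coefficients: a = [1, -2, 3], b = [2, 0, 3]. c[0] = 1×2 = 2; c[1] = 1×0 + -2×2 = -4; c[2] = 1×3 + -2×0 + 3×2 = 9; c[3] = -2×3 + 3×0 = -6; c[4] = 3×3 = 9. Result coefficients: [2, -4, 9, -6, 9] → 2 - 4z + 9z^2 - 6z^3 + 9z^4

2 - 4z + 9z^2 - 6z^3 + 9z^4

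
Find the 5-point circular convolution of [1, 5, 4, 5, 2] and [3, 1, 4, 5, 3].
Use y[k] = Σ_j u[j]·v[(k-j) mod 5]. y[0] = 1×3 + 5×3 + 4×5 + 5×4 + 2×1 = 60; y[1] = 1×1 + 5×3 + 4×3 + 5×5 + 2×4 = 61; y[2] = 1×4 + 5×1 + 4×3 + 5×3 + 2×5 = 46; y[3] = 1×5 + 5×4 + 4×1 + 5×3 + 2×3 = 50; y[4] = 1×3 + 5×5 + 4×4 + 5×1 + 2×3 = 55. Result: [60, 61, 46, 50, 55]

[60, 61, 46, 50, 55]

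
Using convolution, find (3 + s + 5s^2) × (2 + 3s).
Ascending coefficients: a = [3, 1, 5], b = [2, 3]. c[0] = 3×2 = 6; c[1] = 3×3 + 1×2 = 11; c[2] = 1×3 + 5×2 = 13; c[3] = 5×3 = 15. Result coefficients: [6, 11, 13, 15] → 6 + 11s + 13s^2 + 15s^3

6 + 11s + 13s^2 + 15s^3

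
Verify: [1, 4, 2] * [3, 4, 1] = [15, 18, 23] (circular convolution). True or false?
Recompute circular convolution of [1, 4, 2] and [3, 4, 1]: y[0] = 1×3 + 4×1 + 2×4 = 15; y[1] = 1×4 + 4×3 + 2×1 = 18; y[2] = 1×1 + 4×4 + 2×3 = 23 → [15, 18, 23]. Given [15, 18, 23] matches, so answer: Yes

Yes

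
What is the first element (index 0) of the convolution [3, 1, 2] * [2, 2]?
Use y[k] = Σ_i a[i]·b[k-i] at k=0. y[0] = 3×2 = 6

6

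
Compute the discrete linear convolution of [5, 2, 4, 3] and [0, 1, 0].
y[0] = 5×0 = 0; y[1] = 5×1 + 2×0 = 5; y[2] = 5×0 + 2×1 + 4×0 = 2; y[3] = 2×0 + 4×1 + 3×0 = 4; y[4] = 4×0 + 3×1 = 3; y[5] = 3×0 = 0

[0, 5, 2, 4, 3, 0]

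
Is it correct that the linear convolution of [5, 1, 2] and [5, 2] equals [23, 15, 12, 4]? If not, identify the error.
Recompute linear convolution of [5, 1, 2] and [5, 2]: y[0] = 5×5 = 25; y[1] = 5×2 + 1×5 = 15; y[2] = 1×2 + 2×5 = 12; y[3] = 2×2 = 4 → [25, 15, 12, 4]. Compare to given [23, 15, 12, 4]: they differ at index 0: given 23, correct 25, so answer: No

No. Error at index 0: given 23, correct 25.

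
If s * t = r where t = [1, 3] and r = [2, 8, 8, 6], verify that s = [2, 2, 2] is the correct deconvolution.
Forward-compute [2, 2, 2] * [1, 3]: r[0] = 2×1 = 2; r[1] = 2×3 + 2×1 = 8; r[2] = 2×3 + 2×1 = 8; r[3] = 2×3 = 6 → [2, 8, 8, 6]. Matches given r = [2, 8, 8, 6], so verified.

Verified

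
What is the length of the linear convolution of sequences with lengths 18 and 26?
Linear/full convolution length: m + n - 1 = 18 + 26 - 1 = 43

43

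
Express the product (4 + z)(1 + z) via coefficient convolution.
Ascending coefficients: a = [4, 1], b = [1, 1]. c[0] = 4×1 = 4; c[1] = 4×1 + 1×1 = 5; c[2] = 1×1 = 1. Result coefficients: [4, 5, 1] → 4 + 5z + z^2

4 + 5z + z^2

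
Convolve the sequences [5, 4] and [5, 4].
y[0] = 5×5 = 25; y[1] = 5×4 + 4×5 = 40; y[2] = 4×4 = 16

[25, 40, 16]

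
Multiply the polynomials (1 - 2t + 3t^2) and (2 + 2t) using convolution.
Ascending coefficients: a = [1, -2, 3], b = [2, 2]. c[0] = 1×2 = 2; c[1] = 1×2 + -2×2 = -2; c[2] = -2×2 + 3×2 = 2; c[3] = 3×2 = 6. Result coefficients: [2, -2, 2, 6] → 2 - 2t + 2t^2 + 6t^3

2 - 2t + 2t^2 + 6t^3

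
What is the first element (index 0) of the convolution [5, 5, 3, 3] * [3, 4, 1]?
Use y[k] = Σ_i a[i]·b[k-i] at k=0. y[0] = 5×3 = 15

15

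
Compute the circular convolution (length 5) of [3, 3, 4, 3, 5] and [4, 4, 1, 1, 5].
Use y[k] = Σ_j s[j]·t[(k-j) mod 5]. y[0] = 3×4 + 3×5 + 4×1 + 3×1 + 5×4 = 54; y[1] = 3×4 + 3×4 + 4×5 + 3×1 + 5×1 = 52; y[2] = 3×1 + 3×4 + 4×4 + 3×5 + 5×1 = 51; y[3] = 3×1 + 3×1 + 4×4 + 3×4 + 5×5 = 59; y[4] = 3×5 + 3×1 + 4×1 + 3×4 + 5×4 = 54. Result: [54, 52, 51, 59, 54]

[54, 52, 51, 59, 54]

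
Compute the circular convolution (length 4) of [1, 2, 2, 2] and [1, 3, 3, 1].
Use y[k] = Σ_j f[j]·g[(k-j) mod 4]. y[0] = 1×1 + 2×1 + 2×3 + 2×3 = 15; y[1] = 1×3 + 2×1 + 2×1 + 2×3 = 13; y[2] = 1×3 + 2×3 + 2×1 + 2×1 = 13; y[3] = 1×1 + 2×3 + 2×3 + 2×1 = 15. Result: [15, 13, 13, 15]

[15, 13, 13, 15]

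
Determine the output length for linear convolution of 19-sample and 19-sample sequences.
Linear/full convolution length: m + n - 1 = 19 + 19 - 1 = 37

37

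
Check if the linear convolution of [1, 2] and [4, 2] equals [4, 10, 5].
Recompute linear convolution of [1, 2] and [4, 2]: y[0] = 1×4 = 4; y[1] = 1×2 + 2×4 = 10; y[2] = 2×2 = 4 → [4, 10, 4]. Compare to given [4, 10, 5]: they differ at index 2: given 5, correct 4, so answer: No

No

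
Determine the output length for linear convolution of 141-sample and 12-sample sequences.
Linear/full convolution length: m + n - 1 = 141 + 12 - 1 = 152

152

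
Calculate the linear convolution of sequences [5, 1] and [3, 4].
y[0] = 5×3 = 15; y[1] = 5×4 + 1×3 = 23; y[2] = 1×4 = 4

[15, 23, 4]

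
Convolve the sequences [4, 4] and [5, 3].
y[0] = 4×5 = 20; y[1] = 4×3 + 4×5 = 32; y[2] = 4×3 = 12

[20, 32, 12]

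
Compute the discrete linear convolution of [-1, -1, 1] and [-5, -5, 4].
y[0] = -1×-5 = 5; y[1] = -1×-5 + -1×-5 = 10; y[2] = -1×4 + -1×-5 + 1×-5 = -4; y[3] = -1×4 + 1×-5 = -9; y[4] = 1×4 = 4

[5, 10, -4, -9, 4]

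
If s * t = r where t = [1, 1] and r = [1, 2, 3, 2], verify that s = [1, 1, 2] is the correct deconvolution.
Forward-compute [1, 1, 2] * [1, 1]: r[0] = 1×1 = 1; r[1] = 1×1 + 1×1 = 2; r[2] = 1×1 + 2×1 = 3; r[3] = 2×1 = 2 → [1, 2, 3, 2]. Matches given r = [1, 2, 3, 2], so verified.

Verified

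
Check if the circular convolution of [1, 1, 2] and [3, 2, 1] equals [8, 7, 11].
Recompute circular convolution of [1, 1, 2] and [3, 2, 1]: y[0] = 1×3 + 1×1 + 2×2 = 8; y[1] = 1×2 + 1×3 + 2×1 = 7; y[2] = 1×1 + 1×2 + 2×3 = 9 → [8, 7, 9]. Compare to given [8, 7, 11]: they differ at index 2: given 11, correct 9, so answer: No

No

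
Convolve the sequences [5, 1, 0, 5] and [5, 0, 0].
y[0] = 5×5 = 25; y[1] = 5×0 + 1×5 = 5; y[2] = 5×0 + 1×0 + 0×5 = 0; y[3] = 1×0 + 0×0 + 5×5 = 25; y[4] = 0×0 + 5×0 = 0; y[5] = 5×0 = 0

[25, 5, 0, 25, 0, 0]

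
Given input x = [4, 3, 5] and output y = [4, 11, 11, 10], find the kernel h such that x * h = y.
Output length 4 = len(x) + len(h) - 1 ⇒ len(h) = 2. Solve h forward using h[k] = (y[k] - Σ_{i≥1} x[i]·h[k-i]) / x[0]: h[0] = y[0] / x[0] = 4 / 4 = 1; h[1] = (y[1] - 3×1) / x[0] = (11 - 3×1) / 4 = 2. So h = [1, 2]. Forward-check [4, 3, 5] * [1, 2]: y[0] = 4×1 = 4; y[1] = 4×2 + 3×1 = 11; y[2] = 3×2 + 5×1 = 11; y[3] = 5×2 = 10 → [4, 11, 11, 10] ✓

[1, 2]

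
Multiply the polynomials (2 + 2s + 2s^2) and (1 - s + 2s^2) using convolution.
Ascending coefficients: a = [2, 2, 2], b = [1, -1, 2]. c[0] = 2×1 = 2; c[1] = 2×-1 + 2×1 = 0; c[2] = 2×2 + 2×-1 + 2×1 = 4; c[3] = 2×2 + 2×-1 = 2; c[4] = 2×2 = 4. Result coefficients: [2, 0, 4, 2, 4] → 2 + 4s^2 + 2s^3 + 4s^4

2 + 4s^2 + 2s^3 + 4s^4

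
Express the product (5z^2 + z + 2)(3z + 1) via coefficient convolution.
Ascending coefficients: a = [2, 1, 5], b = [1, 3]. c[0] = 2×1 = 2; c[1] = 2×3 + 1×1 = 7; c[2] = 1×3 + 5×1 = 8; c[3] = 5×3 = 15. Result coefficients: [2, 7, 8, 15] → 15z^3 + 8z^2 + 7z + 2

15z^3 + 8z^2 + 7z + 2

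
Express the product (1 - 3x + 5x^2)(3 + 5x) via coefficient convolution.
Ascending coefficients: a = [1, -3, 5], b = [3, 5]. c[0] = 1×3 = 3; c[1] = 1×5 + -3×3 = -4; c[2] = -3×5 + 5×3 = 0; c[3] = 5×5 = 25. Result coefficients: [3, -4, 0, 25] → 3 - 4x + 25x^3

3 - 4x + 25x^3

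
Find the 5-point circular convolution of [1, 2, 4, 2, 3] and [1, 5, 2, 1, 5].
Use y[k] = Σ_j s[j]·t[(k-j) mod 5]. y[0] = 1×1 + 2×5 + 4×1 + 2×2 + 3×5 = 34; y[1] = 1×5 + 2×1 + 4×5 + 2×1 + 3×2 = 35; y[2] = 1×2 + 2×5 + 4×1 + 2×5 + 3×1 = 29; y[3] = 1×1 + 2×2 + 4×5 + 2×1 + 3×5 = 42; y[4] = 1×5 + 2×1 + 4×2 + 2×5 + 3×1 = 28. Result: [34, 35, 29, 42, 28]

[34, 35, 29, 42, 28]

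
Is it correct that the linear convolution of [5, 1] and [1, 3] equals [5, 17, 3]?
Recompute linear convolution of [5, 1] and [1, 3]: y[0] = 5×1 = 5; y[1] = 5×3 + 1×1 = 16; y[2] = 1×3 = 3 → [5, 16, 3]. Compare to given [5, 17, 3]: they differ at index 1: given 17, correct 16, so answer: No

No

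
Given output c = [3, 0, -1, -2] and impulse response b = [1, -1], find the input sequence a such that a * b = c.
Deconvolve c=[3, 0, -1, -2] by b=[1, -1]. Since b[0]=1, solve forward: a[0] = c[0] / 1 = 3; a[1] = (c[1] - 3×-1) / 1 = 3; a[2] = (c[2] - 3×-1) / 1 = 2. So a = [3, 3, 2]. Check by forward convolution: c[0] = 3×1 = 3; c[1] = 3×-1 + 3×1 = 0; c[2] = 3×-1 + 2×1 = -1; c[3] = 2×-1 = -2

[3, 3, 2]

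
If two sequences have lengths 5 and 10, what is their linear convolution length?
Linear/full convolution length: m + n - 1 = 5 + 10 - 1 = 14

14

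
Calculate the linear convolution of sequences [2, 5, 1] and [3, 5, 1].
y[0] = 2×3 = 6; y[1] = 2×5 + 5×3 = 25; y[2] = 2×1 + 5×5 + 1×3 = 30; y[3] = 5×1 + 1×5 = 10; y[4] = 1×1 = 1

[6, 25, 30, 10, 1]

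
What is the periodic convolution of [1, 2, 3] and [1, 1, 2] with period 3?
Use y[k] = Σ_j x[j]·h[(k-j) mod 3]. y[0] = 1×1 + 2×2 + 3×1 = 8; y[1] = 1×1 + 2×1 + 3×2 = 9; y[2] = 1×2 + 2×1 + 3×1 = 7. Result: [8, 9, 7]

[8, 9, 7]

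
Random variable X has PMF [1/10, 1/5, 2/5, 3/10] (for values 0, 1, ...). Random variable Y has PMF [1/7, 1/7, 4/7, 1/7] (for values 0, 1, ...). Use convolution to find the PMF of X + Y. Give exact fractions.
P(X+Y=k) = Σ_i P(X=i)·P(Y=k-i) — a convolution of [1/10, 1/5, 2/5, 3/10] and [1/7, 1/7, 4/7, 1/7]. P(X+Y=0) = (1/10)×(1/7) = 1/70; P(X+Y=1) = (1/10)×(1/7) + (1/5)×(1/7) = 1/70 + 1/35 = 3/70; P(X+Y=2) = (1/10)×(4/7) + (1/5)×(1/7) + (2/5)×(1/7) = 2/35 + 1/35 + 2/35 = 1/7; P(X+Y=3) = (1/10)×(1/7) + (1/5)×(4/7) + (2/5)×(1/7) + (3/10)×(1/7) = 1/70 + 4/35 + 2/35 + 3/70 = 8/35; P(X+Y=4) = (1/5)×(1/7) + (2/5)×(4/7) + (3/10)×(1/7) = 1/35 + 8/35 + 3/70 = 3/10; P(X+Y=5) = (2/5)×(1/7) + (3/10)×(4/7) = 2/35 + 6/35 = 8/35; P(X+Y=6) = (3/10)×(1/7) = 3/70. PMF: [1/70, 3/70, 1/7, 8/35, 3/10, 8/35, 3/70] (sums to 1 ✓)

[1/70, 3/70, 1/7, 8/35, 3/10, 8/35, 3/70]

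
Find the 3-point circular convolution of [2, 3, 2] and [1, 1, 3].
Use y[k] = Σ_j x[j]·h[(k-j) mod 3]. y[0] = 2×1 + 3×3 + 2×1 = 13; y[1] = 2×1 + 3×1 + 2×3 = 11; y[2] = 2×3 + 3×1 + 2×1 = 11. Result: [13, 11, 11]

[13, 11, 11]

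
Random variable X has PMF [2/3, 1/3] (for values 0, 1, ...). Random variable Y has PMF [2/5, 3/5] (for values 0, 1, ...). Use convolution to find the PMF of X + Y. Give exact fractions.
P(X+Y=k) = Σ_i P(X=i)·P(Y=k-i) — a convolution of [2/3, 1/3] and [2/5, 3/5]. P(X+Y=0) = (2/3)×(2/5) = 4/15; P(X+Y=1) = (2/3)×(3/5) + (1/3)×(2/5) = 2/5 + 2/15 = 8/15; P(X+Y=2) = (1/3)×(3/5) = 1/5. PMF: [4/15, 8/15, 1/5] (sums to 1 ✓)

[4/15, 8/15, 1/5]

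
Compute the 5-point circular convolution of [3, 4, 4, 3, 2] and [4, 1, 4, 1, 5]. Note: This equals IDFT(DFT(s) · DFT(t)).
Either evaluate y[k] = Σ_j s[j]·t[(k-j) mod 5] directly, or use IDFT(DFT(s) · DFT(t)). y[0] = 3×4 + 4×5 + 4×1 + 3×4 + 2×1 = 50; y[1] = 3×1 + 4×4 + 4×5 + 3×1 + 2×4 = 50; y[2] = 3×4 + 4×1 + 4×4 + 3×5 + 2×1 = 49; y[3] = 3×1 + 4×4 + 4×1 + 3×4 + 2×5 = 45; y[4] = 3×5 + 4×1 + 4×4 + 3×1 + 2×4 = 46. Result: [50, 50, 49, 45, 46]

[50, 50, 49, 45, 46]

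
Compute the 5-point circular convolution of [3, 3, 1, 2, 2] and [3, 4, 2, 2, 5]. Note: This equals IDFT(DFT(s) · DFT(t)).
Either evaluate y[k] = Σ_j s[j]·t[(k-j) mod 5] directly, or use IDFT(DFT(s) · DFT(t)). y[0] = 3×3 + 3×5 + 1×2 + 2×2 + 2×4 = 38; y[1] = 3×4 + 3×3 + 1×5 + 2×2 + 2×2 = 34; y[2] = 3×2 + 3×4 + 1×3 + 2×5 + 2×2 = 35; y[3] = 3×2 + 3×2 + 1×4 + 2×3 + 2×5 = 32; y[4] = 3×5 + 3×2 + 1×2 + 2×4 + 2×3 = 37. Result: [38, 34, 35, 32, 37]

[38, 34, 35, 32, 37]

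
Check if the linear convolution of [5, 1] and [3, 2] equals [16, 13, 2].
Recompute linear convolution of [5, 1] and [3, 2]: y[0] = 5×3 = 15; y[1] = 5×2 + 1×3 = 13; y[2] = 1×2 = 2 → [15, 13, 2]. Compare to given [16, 13, 2]: they differ at index 0: given 16, correct 15, so answer: No

No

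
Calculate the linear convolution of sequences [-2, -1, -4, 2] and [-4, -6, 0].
y[0] = -2×-4 = 8; y[1] = -2×-6 + -1×-4 = 16; y[2] = -2×0 + -1×-6 + -4×-4 = 22; y[3] = -1×0 + -4×-6 + 2×-4 = 16; y[4] = -4×0 + 2×-6 = -12; y[5] = 2×0 = 0

[8, 16, 22, 16, -12, 0]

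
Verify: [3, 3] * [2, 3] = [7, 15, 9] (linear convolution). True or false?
Recompute linear convolution of [3, 3] and [2, 3]: y[0] = 3×2 = 6; y[1] = 3×3 + 3×2 = 15; y[2] = 3×3 = 9 → [6, 15, 9]. Compare to given [7, 15, 9]: they differ at index 0: given 7, correct 6, so answer: No

No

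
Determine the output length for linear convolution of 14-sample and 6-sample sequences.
Linear/full convolution length: m + n - 1 = 14 + 6 - 1 = 19

19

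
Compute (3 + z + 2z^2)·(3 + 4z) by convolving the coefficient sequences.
Ascending coefficients: a = [3, 1, 2], b = [3, 4]. c[0] = 3×3 = 9; c[1] = 3×4 + 1×3 = 15; c[2] = 1×4 + 2×3 = 10; c[3] = 2×4 = 8. Result coefficients: [9, 15, 10, 8] → 9 + 15z + 10z^2 + 8z^3

9 + 15z + 10z^2 + 8z^3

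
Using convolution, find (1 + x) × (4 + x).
Ascending coefficients: a = [1, 1], b = [4, 1]. c[0] = 1×4 = 4; c[1] = 1×1 + 1×4 = 5; c[2] = 1×1 = 1. Result coefficients: [4, 5, 1] → 4 + 5x + x^2

4 + 5x + x^2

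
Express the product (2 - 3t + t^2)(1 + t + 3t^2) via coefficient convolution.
Ascending coefficients: a = [2, -3, 1], b = [1, 1, 3]. c[0] = 2×1 = 2; c[1] = 2×1 + -3×1 = -1; c[2] = 2×3 + -3×1 + 1×1 = 4; c[3] = -3×3 + 1×1 = -8; c[4] = 1×3 = 3. Result coefficients: [2, -1, 4, -8, 3] → 2 - t + 4t^2 - 8t^3 + 3t^4

2 - t + 4t^2 - 8t^3 + 3t^4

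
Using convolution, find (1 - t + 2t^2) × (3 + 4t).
Ascending coefficients: a = [1, -1, 2], b = [3, 4]. c[0] = 1×3 = 3; c[1] = 1×4 + -1×3 = 1; c[2] = -1×4 + 2×3 = 2; c[3] = 2×4 = 8. Result coefficients: [3, 1, 2, 8] → 3 + t + 2t^2 + 8t^3

3 + t + 2t^2 + 8t^3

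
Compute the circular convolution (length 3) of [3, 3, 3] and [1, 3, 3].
Use y[k] = Σ_j x[j]·h[(k-j) mod 3]. y[0] = 3×1 + 3×3 + 3×3 = 21; y[1] = 3×3 + 3×1 + 3×3 = 21; y[2] = 3×3 + 3×3 + 3×1 = 21. Result: [21, 21, 21]

[21, 21, 21]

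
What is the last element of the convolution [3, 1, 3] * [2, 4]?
Use y[k] = Σ_i a[i]·b[k-i] at k=3. y[3] = 3×4 = 12

12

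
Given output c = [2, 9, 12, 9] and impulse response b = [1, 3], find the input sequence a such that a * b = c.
Deconvolve c=[2, 9, 12, 9] by b=[1, 3]. Since b[0]=1, solve forward: a[0] = c[0] / 1 = 2; a[1] = (c[1] - 2×3) / 1 = 3; a[2] = (c[2] - 3×3) / 1 = 3. So a = [2, 3, 3]. Check by forward convolution: c[0] = 2×1 = 2; c[1] = 2×3 + 3×1 = 9; c[2] = 3×3 + 3×1 = 12; c[3] = 3×3 = 9

[2, 3, 3]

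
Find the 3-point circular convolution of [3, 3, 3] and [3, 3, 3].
Use y[k] = Σ_j s[j]·t[(k-j) mod 3]. y[0] = 3×3 + 3×3 + 3×3 = 27; y[1] = 3×3 + 3×3 + 3×3 = 27; y[2] = 3×3 + 3×3 + 3×3 = 27. Result: [27, 27, 27]

[27, 27, 27]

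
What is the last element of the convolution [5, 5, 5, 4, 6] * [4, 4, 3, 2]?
Use y[k] = Σ_i a[i]·b[k-i] at k=7. y[7] = 6×2 = 12

12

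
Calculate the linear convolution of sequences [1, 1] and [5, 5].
y[0] = 1×5 = 5; y[1] = 1×5 + 1×5 = 10; y[2] = 1×5 = 5

[5, 10, 5]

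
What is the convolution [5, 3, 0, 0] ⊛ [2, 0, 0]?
y[0] = 5×2 = 10; y[1] = 5×0 + 3×2 = 6; y[2] = 5×0 + 3×0 + 0×2 = 0; y[3] = 3×0 + 0×0 + 0×2 = 0; y[4] = 0×0 + 0×0 = 0; y[5] = 0×0 = 0

[10, 6, 0, 0, 0, 0]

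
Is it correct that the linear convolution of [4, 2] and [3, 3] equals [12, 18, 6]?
Recompute linear convolution of [4, 2] and [3, 3]: y[0] = 4×3 = 12; y[1] = 4×3 + 2×3 = 18; y[2] = 2×3 = 6 → [12, 18, 6]. Given [12, 18, 6] matches, so answer: Yes

Yes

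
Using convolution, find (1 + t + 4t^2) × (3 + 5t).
Ascending coefficients: a = [1, 1, 4], b = [3, 5]. c[0] = 1×3 = 3; c[1] = 1×5 + 1×3 = 8; c[2] = 1×5 + 4×3 = 17; c[3] = 4×5 = 20. Result coefficients: [3, 8, 17, 20] → 3 + 8t + 17t^2 + 20t^3

3 + 8t + 17t^2 + 20t^3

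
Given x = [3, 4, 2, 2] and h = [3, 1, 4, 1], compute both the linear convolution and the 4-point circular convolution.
Linear: y_lin[0] = 3×3 = 9; y_lin[1] = 3×1 + 4×3 = 15; y_lin[2] = 3×4 + 4×1 + 2×3 = 22; y_lin[3] = 3×1 + 4×4 + 2×1 + 2×3 = 27; y_lin[4] = 4×1 + 2×4 + 2×1 = 14; y_lin[5] = 2×1 + 2×4 = 10; y_lin[6] = 2×1 = 2 → [9, 15, 22, 27, 14, 10, 2]. Circular (length 4): y[0] = 3×3 + 4×1 + 2×4 + 2×1 = 23; y[1] = 3×1 + 4×3 + 2×1 + 2×4 = 25; y[2] = 3×4 + 4×1 + 2×3 + 2×1 = 24; y[3] = 3×1 + 4×4 + 2×1 + 2×3 = 27 → [23, 25, 24, 27]

Linear: [9, 15, 22, 27, 14, 10, 2], Circular: [23, 25, 24, 27]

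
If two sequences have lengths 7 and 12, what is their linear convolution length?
Linear/full convolution length: m + n - 1 = 7 + 12 - 1 = 18

18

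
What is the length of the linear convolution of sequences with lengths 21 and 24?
Linear/full convolution length: m + n - 1 = 21 + 24 - 1 = 44

44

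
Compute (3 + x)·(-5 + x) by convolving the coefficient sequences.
Ascending coefficients: a = [3, 1], b = [-5, 1]. c[0] = 3×-5 = -15; c[1] = 3×1 + 1×-5 = -2; c[2] = 1×1 = 1. Result coefficients: [-15, -2, 1] → -15 - 2x + x^2

-15 - 2x + x^2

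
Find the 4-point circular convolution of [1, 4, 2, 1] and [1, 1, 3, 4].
Use y[k] = Σ_j a[j]·b[(k-j) mod 4]. y[0] = 1×1 + 4×4 + 2×3 + 1×1 = 24; y[1] = 1×1 + 4×1 + 2×4 + 1×3 = 16; y[2] = 1×3 + 4×1 + 2×1 + 1×4 = 13; y[3] = 1×4 + 4×3 + 2×1 + 1×1 = 19. Result: [24, 16, 13, 19]

[24, 16, 13, 19]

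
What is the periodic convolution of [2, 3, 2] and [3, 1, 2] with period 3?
Use y[k] = Σ_j u[j]·v[(k-j) mod 3]. y[0] = 2×3 + 3×2 + 2×1 = 14; y[1] = 2×1 + 3×3 + 2×2 = 15; y[2] = 2×2 + 3×1 + 2×3 = 13. Result: [14, 15, 13]

[14, 15, 13]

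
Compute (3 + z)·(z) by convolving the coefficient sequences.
Ascending coefficients: a = [3, 1], b = [0, 1]. c[0] = 3×0 = 0; c[1] = 3×1 + 1×0 = 3; c[2] = 1×1 = 1. Result coefficients: [0, 3, 1] → 3z + z^2

3z + z^2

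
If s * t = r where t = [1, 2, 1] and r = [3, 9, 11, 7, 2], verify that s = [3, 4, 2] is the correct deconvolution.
Forward-compute [3, 4, 2] * [1, 2, 1]: r[0] = 3×1 = 3; r[1] = 3×2 + 4×1 = 10; r[2] = 3×1 + 4×2 + 2×1 = 13; r[3] = 4×1 + 2×2 = 8; r[4] = 2×1 = 2 → [3, 10, 13, 8, 2]. Does not match given r = [3, 9, 11, 7, 2].

Not verified. [3, 4, 2] * [1, 2, 1] = [3, 10, 13, 8, 2], which differs from [3, 9, 11, 7, 2] at index 1.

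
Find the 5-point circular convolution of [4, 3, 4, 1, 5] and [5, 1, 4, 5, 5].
Use y[k] = Σ_j a[j]·b[(k-j) mod 5]. y[0] = 4×5 + 3×5 + 4×5 + 1×4 + 5×1 = 64; y[1] = 4×1 + 3×5 + 4×5 + 1×5 + 5×4 = 64; y[2] = 4×4 + 3×1 + 4×5 + 1×5 + 5×5 = 69; y[3] = 4×5 + 3×4 + 4×1 + 1×5 + 5×5 = 66; y[4] = 4×5 + 3×5 + 4×4 + 1×1 + 5×5 = 77. Result: [64, 64, 69, 66, 77]

[64, 64, 69, 66, 77]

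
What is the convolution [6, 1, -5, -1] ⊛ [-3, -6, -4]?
y[0] = 6×-3 = -18; y[1] = 6×-6 + 1×-3 = -39; y[2] = 6×-4 + 1×-6 + -5×-3 = -15; y[3] = 1×-4 + -5×-6 + -1×-3 = 29; y[4] = -5×-4 + -1×-6 = 26; y[5] = -1×-4 = 4

[-18, -39, -15, 29, 26, 4]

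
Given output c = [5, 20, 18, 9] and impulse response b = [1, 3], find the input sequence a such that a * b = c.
Deconvolve c=[5, 20, 18, 9] by b=[1, 3]. Since b[0]=1, solve forward: a[0] = c[0] / 1 = 5; a[1] = (c[1] - 5×3) / 1 = 5; a[2] = (c[2] - 5×3) / 1 = 3. So a = [5, 5, 3]. Check by forward convolution: c[0] = 5×1 = 5; c[1] = 5×3 + 5×1 = 20; c[2] = 5×3 + 3×1 = 18; c[3] = 3×3 = 9

[5, 5, 3]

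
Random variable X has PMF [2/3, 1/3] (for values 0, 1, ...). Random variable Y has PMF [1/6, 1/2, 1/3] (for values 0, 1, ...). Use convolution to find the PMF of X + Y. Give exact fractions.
P(X+Y=k) = Σ_i P(X=i)·P(Y=k-i) — a convolution of [2/3, 1/3] and [1/6, 1/2, 1/3]. P(X+Y=0) = (2/3)×(1/6) = 1/9; P(X+Y=1) = (2/3)×(1/2) + (1/3)×(1/6) = 1/3 + 1/18 = 7/18; P(X+Y=2) = (2/3)×(1/3) + (1/3)×(1/2) = 2/9 + 1/6 = 7/18; P(X+Y=3) = (1/3)×(1/3) = 1/9. PMF: [1/9, 7/18, 7/18, 1/9] (sums to 1 ✓)

[1/9, 7/18, 7/18, 1/9]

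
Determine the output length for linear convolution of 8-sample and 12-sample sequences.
Linear/full convolution length: m + n - 1 = 8 + 12 - 1 = 19

19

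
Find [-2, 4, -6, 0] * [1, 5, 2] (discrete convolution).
y[0] = -2×1 = -2; y[1] = -2×5 + 4×1 = -6; y[2] = -2×2 + 4×5 + -6×1 = 10; y[3] = 4×2 + -6×5 + 0×1 = -22; y[4] = -6×2 + 0×5 = -12; y[5] = 0×2 = 0

[-2, -6, 10, -22, -12, 0]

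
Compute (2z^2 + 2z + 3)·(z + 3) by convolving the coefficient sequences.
Ascending coefficients: a = [3, 2, 2], b = [3, 1]. c[0] = 3×3 = 9; c[1] = 3×1 + 2×3 = 9; c[2] = 2×1 + 2×3 = 8; c[3] = 2×1 = 2. Result coefficients: [9, 9, 8, 2] → 2z^3 + 8z^2 + 9z + 9

2z^3 + 8z^2 + 9z + 9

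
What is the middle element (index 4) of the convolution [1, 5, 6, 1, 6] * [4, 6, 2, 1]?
Use y[k] = Σ_i a[i]·b[k-i] at k=4. y[4] = 5×1 + 6×2 + 1×6 + 6×4 = 47

47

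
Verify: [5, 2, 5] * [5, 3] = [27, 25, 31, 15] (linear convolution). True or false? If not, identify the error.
Recompute linear convolution of [5, 2, 5] and [5, 3]: y[0] = 5×5 = 25; y[1] = 5×3 + 2×5 = 25; y[2] = 2×3 + 5×5 = 31; y[3] = 5×3 = 15 → [25, 25, 31, 15]. Compare to given [27, 25, 31, 15]: they differ at index 0: given 27, correct 25, so answer: No

No. Error at index 0: given 27, correct 25.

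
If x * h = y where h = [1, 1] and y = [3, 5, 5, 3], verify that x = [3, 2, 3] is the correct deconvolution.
Forward-compute [3, 2, 3] * [1, 1]: y[0] = 3×1 = 3; y[1] = 3×1 + 2×1 = 5; y[2] = 2×1 + 3×1 = 5; y[3] = 3×1 = 3 → [3, 5, 5, 3]. Matches given y = [3, 5, 5, 3], so verified.

Verified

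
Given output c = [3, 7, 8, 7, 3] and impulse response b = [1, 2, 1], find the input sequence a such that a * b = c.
Deconvolve c=[3, 7, 8, 7, 3] by b=[1, 2, 1]. Since b[0]=1, solve forward: a[0] = c[0] / 1 = 3; a[1] = (c[1] - 3×2) / 1 = 1; a[2] = (c[2] - 1×2 - 3×1) / 1 = 3. So a = [3, 1, 3]. Check by forward convolution: c[0] = 3×1 = 3; c[1] = 3×2 + 1×1 = 7; c[2] = 3×1 + 1×2 + 3×1 = 8; c[3] = 1×1 + 3×2 = 7; c[4] = 3×1 = 3

[3, 1, 3]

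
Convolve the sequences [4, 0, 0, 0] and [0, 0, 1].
y[0] = 4×0 = 0; y[1] = 4×0 + 0×0 = 0; y[2] = 4×1 + 0×0 + 0×0 = 4; y[3] = 0×1 + 0×0 + 0×0 = 0; y[4] = 0×1 + 0×0 = 0; y[5] = 0×1 = 0

[0, 0, 4, 0, 0, 0]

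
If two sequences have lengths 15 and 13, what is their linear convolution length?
Linear/full convolution length: m + n - 1 = 15 + 13 - 1 = 27

27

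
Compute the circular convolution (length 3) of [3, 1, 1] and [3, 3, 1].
Use y[k] = Σ_j s[j]·t[(k-j) mod 3]. y[0] = 3×3 + 1×1 + 1×3 = 13; y[1] = 3×3 + 1×3 + 1×1 = 13; y[2] = 3×1 + 1×3 + 1×3 = 9. Result: [13, 13, 9]

[13, 13, 9]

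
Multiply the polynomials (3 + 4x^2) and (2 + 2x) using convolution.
Ascending coefficients: a = [3, 0, 4], b = [2, 2]. c[0] = 3×2 = 6; c[1] = 3×2 + 0×2 = 6; c[2] = 0×2 + 4×2 = 8; c[3] = 4×2 = 8. Result coefficients: [6, 6, 8, 8] → 6 + 6x + 8x^2 + 8x^3

6 + 6x + 8x^2 + 8x^3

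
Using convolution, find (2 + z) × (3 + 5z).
Ascending coefficients: a = [2, 1], b = [3, 5]. c[0] = 2×3 = 6; c[1] = 2×5 + 1×3 = 13; c[2] = 1×5 = 5. Result coefficients: [6, 13, 5] → 6 + 13z + 5z^2

6 + 13z + 5z^2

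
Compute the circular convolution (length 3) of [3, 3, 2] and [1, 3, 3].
Use y[k] = Σ_j s[j]·t[(k-j) mod 3]. y[0] = 3×1 + 3×3 + 2×3 = 18; y[1] = 3×3 + 3×1 + 2×3 = 18; y[2] = 3×3 + 3×3 + 2×1 = 20. Result: [18, 18, 20]

[18, 18, 20]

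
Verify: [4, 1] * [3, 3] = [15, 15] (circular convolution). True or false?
Recompute circular convolution of [4, 1] and [3, 3]: y[0] = 4×3 + 1×3 = 15; y[1] = 4×3 + 1×3 = 15 → [15, 15]. Given [15, 15] matches, so answer: Yes

Yes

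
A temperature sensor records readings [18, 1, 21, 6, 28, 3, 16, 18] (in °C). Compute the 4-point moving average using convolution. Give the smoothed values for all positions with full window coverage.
4-point moving average kernel = [1, 1, 1, 1]. Apply in 'valid' mode (full window coverage): avg[0] = (18 + 1 + 21 + 6) / 4 = 11.5; avg[1] = (1 + 21 + 6 + 28) / 4 = 14.0; avg[2] = (21 + 6 + 28 + 3) / 4 = 14.5; avg[3] = (6 + 28 + 3 + 16) / 4 = 13.25; avg[4] = (28 + 3 + 16 + 18) / 4 = 16.25. Smoothed values: [11.5, 14.0, 14.5, 13.25, 16.25]

[11.5, 14.0, 14.5, 13.25, 16.25]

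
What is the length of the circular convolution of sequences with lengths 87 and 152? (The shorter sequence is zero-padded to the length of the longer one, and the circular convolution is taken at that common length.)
Circular convolution (zero-padding the shorter input) has length max(m, n) = max(87, 152) = 152

152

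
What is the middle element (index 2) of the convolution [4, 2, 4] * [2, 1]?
Use y[k] = Σ_i a[i]·b[k-i] at k=2. y[2] = 2×1 + 4×2 = 10

10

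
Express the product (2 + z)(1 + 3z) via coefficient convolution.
Ascending coefficients: a = [2, 1], b = [1, 3]. c[0] = 2×1 = 2; c[1] = 2×3 + 1×1 = 7; c[2] = 1×3 = 3. Result coefficients: [2, 7, 3] → 2 + 7z + 3z^2

2 + 7z + 3z^2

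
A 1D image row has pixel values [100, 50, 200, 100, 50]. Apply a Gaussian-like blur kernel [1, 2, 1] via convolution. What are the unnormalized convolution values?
Convolve image row [100, 50, 200, 100, 50] with kernel [1, 2, 1]: y[0] = 100×1 = 100; y[1] = 100×2 + 50×1 = 250; y[2] = 100×1 + 50×2 + 200×1 = 400; y[3] = 50×1 + 200×2 + 100×1 = 550; y[4] = 200×1 + 100×2 + 50×1 = 450; y[5] = 100×1 + 50×2 = 200; y[6] = 50×1 = 50 → [100, 250, 400, 550, 450, 200, 50]. Normalization factor = sum(kernel) = 4.

[100, 250, 400, 550, 450, 200, 50]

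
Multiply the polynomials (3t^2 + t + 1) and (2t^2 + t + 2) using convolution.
Ascending coefficients: a = [1, 1, 3], b = [2, 1, 2]. c[0] = 1×2 = 2; c[1] = 1×1 + 1×2 = 3; c[2] = 1×2 + 1×1 + 3×2 = 9; c[3] = 1×2 + 3×1 = 5; c[4] = 3×2 = 6. Result coefficients: [2, 3, 9, 5, 6] → 6t^4 + 5t^3 + 9t^2 + 3t + 2

6t^4 + 5t^3 + 9t^2 + 3t + 2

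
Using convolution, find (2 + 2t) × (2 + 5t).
Ascending coefficients: a = [2, 2], b = [2, 5]. c[0] = 2×2 = 4; c[1] = 2×5 + 2×2 = 14; c[2] = 2×5 = 10. Result coefficients: [4, 14, 10] → 4 + 14t + 10t^2

4 + 14t + 10t^2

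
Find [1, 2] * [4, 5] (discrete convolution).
y[0] = 1×4 = 4; y[1] = 1×5 + 2×4 = 13; y[2] = 2×5 = 10

[4, 13, 10]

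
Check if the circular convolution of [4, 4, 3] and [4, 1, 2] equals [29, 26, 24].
Recompute circular convolution of [4, 4, 3] and [4, 1, 2]: y[0] = 4×4 + 4×2 + 3×1 = 27; y[1] = 4×1 + 4×4 + 3×2 = 26; y[2] = 4×2 + 4×1 + 3×4 = 24 → [27, 26, 24]. Compare to given [29, 26, 24]: they differ at index 0: given 29, correct 27, so answer: No

No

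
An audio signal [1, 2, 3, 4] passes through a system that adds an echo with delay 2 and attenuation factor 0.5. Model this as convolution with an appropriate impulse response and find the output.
Direct-path + delayed-attenuated-path model → impulse response h = [1, 0, 0.5] (1 at lag 0, 0.5 at lag 2). Output y[n] = x[n] + 0.5·x[n - 2] (with x[n] = 0 outside 0..3): y[0] = 1 + 0.5×0 = 1; y[1] = 2 + 0.5×0 = 2; y[2] = 3 + 0.5×1 = 3.5; y[3] = 4 + 0.5×2 = 5.0; y[4] = 0 + 0.5×3 = 1.5; y[5] = 0 + 0.5×4 = 2.0. So y = [1, 2, 3.5, 5.0, 1.5, 2.0]

[1, 2, 3.5, 5.0, 1.5, 2.0]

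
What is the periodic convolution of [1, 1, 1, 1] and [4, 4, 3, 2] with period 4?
Use y[k] = Σ_j s[j]·t[(k-j) mod 4]. y[0] = 1×4 + 1×2 + 1×3 + 1×4 = 13; y[1] = 1×4 + 1×4 + 1×2 + 1×3 = 13; y[2] = 1×3 + 1×4 + 1×4 + 1×2 = 13; y[3] = 1×2 + 1×3 + 1×4 + 1×4 = 13. Result: [13, 13, 13, 13]

[13, 13, 13, 13]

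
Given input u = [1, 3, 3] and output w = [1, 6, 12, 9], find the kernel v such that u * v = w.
Output length 4 = len(u) + len(v) - 1 ⇒ len(v) = 2. Solve v forward using v[k] = (w[k] - Σ_{i≥1} u[i]·v[k-i]) / u[0]: v[0] = w[0] / u[0] = 1 / 1 = 1; v[1] = (w[1] - 3×1) / u[0] = (6 - 3×1) / 1 = 3. So v = [1, 3]. Forward-check [1, 3, 3] * [1, 3]: w[0] = 1×1 = 1; w[1] = 1×3 + 3×1 = 6; w[2] = 3×3 + 3×1 = 12; w[3] = 3×3 = 9 → [1, 6, 12, 9] ✓

[1, 3]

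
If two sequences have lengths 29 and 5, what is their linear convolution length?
Linear/full convolution length: m + n - 1 = 29 + 5 - 1 = 33

33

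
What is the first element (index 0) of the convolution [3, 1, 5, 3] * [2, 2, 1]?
Use y[k] = Σ_i a[i]·b[k-i] at k=0. y[0] = 3×2 = 6

6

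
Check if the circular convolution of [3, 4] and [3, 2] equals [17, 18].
Recompute circular convolution of [3, 4] and [3, 2]: y[0] = 3×3 + 4×2 = 17; y[1] = 3×2 + 4×3 = 18 → [17, 18]. Given [17, 18] matches, so answer: Yes

Yes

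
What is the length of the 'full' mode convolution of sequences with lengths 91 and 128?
Linear/full convolution length: m + n - 1 = 91 + 128 - 1 = 218

218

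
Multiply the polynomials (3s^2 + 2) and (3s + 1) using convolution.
Ascending coefficients: a = [2, 0, 3], b = [1, 3]. c[0] = 2×1 = 2; c[1] = 2×3 + 0×1 = 6; c[2] = 0×3 + 3×1 = 3; c[3] = 3×3 = 9. Result coefficients: [2, 6, 3, 9] → 9s^3 + 3s^2 + 6s + 2

9s^3 + 3s^2 + 6s + 2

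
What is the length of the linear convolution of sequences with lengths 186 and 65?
Linear/full convolution length: m + n - 1 = 186 + 65 - 1 = 250

250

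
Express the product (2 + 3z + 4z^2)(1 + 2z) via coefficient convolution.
Ascending coefficients: a = [2, 3, 4], b = [1, 2]. c[0] = 2×1 = 2; c[1] = 2×2 + 3×1 = 7; c[2] = 3×2 + 4×1 = 10; c[3] = 4×2 = 8. Result coefficients: [2, 7, 10, 8] → 2 + 7z + 10z^2 + 8z^3

2 + 7z + 10z^2 + 8z^3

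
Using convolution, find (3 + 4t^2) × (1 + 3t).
Ascending coefficients: a = [3, 0, 4], b = [1, 3]. c[0] = 3×1 = 3; c[1] = 3×3 + 0×1 = 9; c[2] = 0×3 + 4×1 = 4; c[3] = 4×3 = 12. Result coefficients: [3, 9, 4, 12] → 3 + 9t + 4t^2 + 12t^3

3 + 9t + 4t^2 + 12t^3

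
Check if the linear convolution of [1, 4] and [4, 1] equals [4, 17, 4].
Recompute linear convolution of [1, 4] and [4, 1]: y[0] = 1×4 = 4; y[1] = 1×1 + 4×4 = 17; y[2] = 4×1 = 4 → [4, 17, 4]. Given [4, 17, 4] matches, so answer: Yes

Yes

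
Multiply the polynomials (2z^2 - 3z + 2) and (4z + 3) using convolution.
Ascending coefficients: a = [2, -3, 2], b = [3, 4]. c[0] = 2×3 = 6; c[1] = 2×4 + -3×3 = -1; c[2] = -3×4 + 2×3 = -6; c[3] = 2×4 = 8. Result coefficients: [6, -1, -6, 8] → 8z^3 - 6z^2 - z + 6

8z^3 - 6z^2 - z + 6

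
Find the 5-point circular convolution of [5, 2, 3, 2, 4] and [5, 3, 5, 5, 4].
Use y[k] = Σ_j f[j]·g[(k-j) mod 5]. y[0] = 5×5 + 2×4 + 3×5 + 2×5 + 4×3 = 70; y[1] = 5×3 + 2×5 + 3×4 + 2×5 + 4×5 = 67; y[2] = 5×5 + 2×3 + 3×5 + 2×4 + 4×5 = 74; y[3] = 5×5 + 2×5 + 3×3 + 2×5 + 4×4 = 70; y[4] = 5×4 + 2×5 + 3×5 + 2×3 + 4×5 = 71. Result: [70, 67, 74, 70, 71]

[70, 67, 74, 70, 71]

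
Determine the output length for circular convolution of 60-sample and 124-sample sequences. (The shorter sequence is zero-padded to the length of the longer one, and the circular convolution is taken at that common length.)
Circular convolution (zero-padding the shorter input) has length max(m, n) = max(60, 124) = 124

124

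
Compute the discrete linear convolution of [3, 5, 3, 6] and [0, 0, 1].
y[0] = 3×0 = 0; y[1] = 3×0 + 5×0 = 0; y[2] = 3×1 + 5×0 + 3×0 = 3; y[3] = 5×1 + 3×0 + 6×0 = 5; y[4] = 3×1 + 6×0 = 3; y[5] = 6×1 = 6

[0, 0, 3, 5, 3, 6]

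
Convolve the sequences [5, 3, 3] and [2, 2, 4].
y[0] = 5×2 = 10; y[1] = 5×2 + 3×2 = 16; y[2] = 5×4 + 3×2 + 3×2 = 32; y[3] = 3×4 + 3×2 = 18; y[4] = 3×4 = 12

[10, 16, 32, 18, 12]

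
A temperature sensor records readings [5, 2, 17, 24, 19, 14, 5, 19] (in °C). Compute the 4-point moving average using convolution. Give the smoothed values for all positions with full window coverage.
4-point moving average kernel = [1, 1, 1, 1]. Apply in 'valid' mode (full window coverage): avg[0] = (5 + 2 + 17 + 24) / 4 = 12.0; avg[1] = (2 + 17 + 24 + 19) / 4 = 15.5; avg[2] = (17 + 24 + 19 + 14) / 4 = 18.5; avg[3] = (24 + 19 + 14 + 5) / 4 = 15.5; avg[4] = (19 + 14 + 5 + 19) / 4 = 14.25. Smoothed values: [12.0, 15.5, 18.5, 15.5, 14.25]

[12.0, 15.5, 18.5, 15.5, 14.25]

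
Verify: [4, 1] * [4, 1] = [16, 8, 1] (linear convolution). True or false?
Recompute linear convolution of [4, 1] and [4, 1]: y[0] = 4×4 = 16; y[1] = 4×1 + 1×4 = 8; y[2] = 1×1 = 1 → [16, 8, 1]. Given [16, 8, 1] matches, so answer: Yes

Yes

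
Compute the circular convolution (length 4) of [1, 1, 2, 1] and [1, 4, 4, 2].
Use y[k] = Σ_j u[j]·v[(k-j) mod 4]. y[0] = 1×1 + 1×2 + 2×4 + 1×4 = 15; y[1] = 1×4 + 1×1 + 2×2 + 1×4 = 13; y[2] = 1×4 + 1×4 + 2×1 + 1×2 = 12; y[3] = 1×2 + 1×4 + 2×4 + 1×1 = 15. Result: [15, 13, 12, 15]

[15, 13, 12, 15]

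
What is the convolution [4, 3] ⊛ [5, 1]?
y[0] = 4×5 = 20; y[1] = 4×1 + 3×5 = 19; y[2] = 3×1 = 3

[20, 19, 3]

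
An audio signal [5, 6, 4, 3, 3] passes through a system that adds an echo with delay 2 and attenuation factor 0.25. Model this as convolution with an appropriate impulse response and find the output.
Direct-path + delayed-attenuated-path model → impulse response h = [1, 0, 0.25] (1 at lag 0, 0.25 at lag 2). Output y[n] = x[n] + 0.25·x[n - 2] (with x[n] = 0 outside 0..4): y[0] = 5 + 0.25×0 = 5; y[1] = 6 + 0.25×0 = 6; y[2] = 4 + 0.25×5 = 5.25; y[3] = 3 + 0.25×6 = 4.5; y[4] = 3 + 0.25×4 = 4.0; y[5] = 0 + 0.25×3 = 0.75; y[6] = 0 + 0.25×3 = 0.75. So y = [5, 6, 5.25, 4.5, 4.0, 0.75, 0.75]

[5, 6, 5.25, 4.5, 4.0, 0.75, 0.75]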